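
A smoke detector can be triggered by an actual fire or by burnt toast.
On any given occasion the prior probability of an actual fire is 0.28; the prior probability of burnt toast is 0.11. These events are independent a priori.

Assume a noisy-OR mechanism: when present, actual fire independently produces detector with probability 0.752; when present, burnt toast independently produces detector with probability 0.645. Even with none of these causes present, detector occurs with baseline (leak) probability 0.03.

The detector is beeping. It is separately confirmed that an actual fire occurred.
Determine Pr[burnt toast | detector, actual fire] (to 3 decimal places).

Pr[burnt toast | detector, actual fire] ≈ 0.130

Under noisy-OR, P(detector | causes) = 1 − (1−0.03)·∏(1−qᵢ) over the active causes.
By total probability over both values of burnt toast:
  P(detector | actual fire) = 0.75944*0.89 + 0.914601*0.11
        = 0.675902 + 0.100606 = 0.776508
The terms with burnt toast present sum to 0.100606, so
  P(burnt toast | detector, actual fire) = 0.100606 / 0.776508 ≈ 0.130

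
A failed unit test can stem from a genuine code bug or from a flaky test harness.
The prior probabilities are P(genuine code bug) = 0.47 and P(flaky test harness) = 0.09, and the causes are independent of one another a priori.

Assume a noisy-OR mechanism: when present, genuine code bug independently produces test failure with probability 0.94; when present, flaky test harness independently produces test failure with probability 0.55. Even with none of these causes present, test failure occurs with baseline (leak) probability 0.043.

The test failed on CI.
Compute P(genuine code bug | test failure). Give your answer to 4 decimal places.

P(genuine code bug | test failure) ≈ 0.9027

Under noisy-OR, P(test failure | causes) = 1 − (1−0.043)·∏(1−qᵢ) over the active causes.
Numerator (weight on configurations with genuine code bug): 0.403141 + 0.041207 = 0.444348
Denominator P(test failure): 0.043*0.53*0.91 + 0.56935*0.53*0.09 + 0.94258*0.47*0.91 + 0.974161*0.47*0.09 = 0.492245
P(genuine code bug | test failure) = 0.444348/0.492245 ≈ 0.9027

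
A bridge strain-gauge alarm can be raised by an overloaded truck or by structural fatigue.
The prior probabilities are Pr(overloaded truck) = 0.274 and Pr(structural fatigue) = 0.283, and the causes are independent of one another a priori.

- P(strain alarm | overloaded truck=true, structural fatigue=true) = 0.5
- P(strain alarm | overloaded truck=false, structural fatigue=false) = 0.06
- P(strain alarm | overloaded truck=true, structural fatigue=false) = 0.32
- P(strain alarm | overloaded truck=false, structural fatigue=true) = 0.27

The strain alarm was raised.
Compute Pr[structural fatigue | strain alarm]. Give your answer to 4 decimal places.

Pr[structural fatigue | strain alarm] ≈ 0.5004

P(strain alarm) = 0.06*0.726*0.717 + 0.27*0.726*0.283 + 0.32*0.274*0.717 + 0.5*0.274*0.283 = 0.031233 + 0.055474 + 0.062867 + 0.038771 = 0.188345
Restricting to configurations with structural fatigue present: 0.055474 + 0.038771 = 0.094245.
Hence the posterior is 0.094245/0.188345 ≈ 0.5004.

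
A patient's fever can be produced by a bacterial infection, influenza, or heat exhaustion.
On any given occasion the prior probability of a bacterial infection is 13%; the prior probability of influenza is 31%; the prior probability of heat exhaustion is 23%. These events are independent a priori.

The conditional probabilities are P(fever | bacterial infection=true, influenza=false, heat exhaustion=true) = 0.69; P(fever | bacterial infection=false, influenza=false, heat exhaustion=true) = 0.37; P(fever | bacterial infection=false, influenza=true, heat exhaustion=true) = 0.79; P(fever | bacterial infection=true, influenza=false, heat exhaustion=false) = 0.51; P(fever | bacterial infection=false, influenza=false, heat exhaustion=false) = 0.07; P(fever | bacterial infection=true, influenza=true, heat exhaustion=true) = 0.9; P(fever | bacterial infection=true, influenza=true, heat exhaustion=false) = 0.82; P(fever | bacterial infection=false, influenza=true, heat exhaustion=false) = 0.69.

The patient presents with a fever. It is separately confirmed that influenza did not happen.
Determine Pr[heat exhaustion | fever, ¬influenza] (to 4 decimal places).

By total probability over the 4 (bacterial infection, heat exhaustion) configurations:
  P(fever | ¬influenza) = 0.07×0.87×0.77 + 0.37×0.87×0.23 + 0.51×0.13×0.77 + 0.69×0.13×0.23
        = 0.046893 + 0.074037 + 0.051051 + 0.020631 = 0.192612
The terms with heat exhaustion present sum to 0.094668, so
  P(heat exhaustion | fever, ¬influenza) = 0.094668 / 0.192612 ≈ 0.4915

Pr[heat exhaustion | fever, ¬influenza] ≈ 0.4915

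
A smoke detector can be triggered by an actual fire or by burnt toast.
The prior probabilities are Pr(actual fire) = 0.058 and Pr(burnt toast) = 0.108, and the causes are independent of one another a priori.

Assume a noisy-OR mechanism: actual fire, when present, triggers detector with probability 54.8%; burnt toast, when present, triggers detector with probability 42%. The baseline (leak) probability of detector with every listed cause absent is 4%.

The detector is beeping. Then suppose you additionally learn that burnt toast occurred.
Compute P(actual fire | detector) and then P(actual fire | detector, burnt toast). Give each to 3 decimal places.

P(actual fire | detector) ≈ 0.302; P(actual fire | detector, burnt toast) ≈ 0.094

Under noisy-OR, P(detector | causes) = 1 − (1−0.04)·∏(1−qᵢ) over the active causes.
Sum P(detector|·) weighted by the priors over the 4 (actual fire, burnt toast) configurations:
  P(detector) = 0.04*0.942*0.892 + 0.4432*0.942*0.108 + 0.56608*0.058*0.892 + 0.748326*0.058*0.108
        = 0.033611 + 0.045089 + 0.029287 + 0.004688 = 0.112675
The terms with actual fire present sum to 0.033975, so
  P(actual fire | detector) = 0.033975 / 0.112675 ≈ 0.302

With the extra evidence:
Sum P(detector|·) weighted by the priors over both values of actual fire:
  P(detector | burnt toast) = 0.4432·0.942 + 0.748326·0.058
        = 0.417494 + 0.043403 = 0.460897
Keeping only the actual fire-present terms gives 0.043403, so
  P(actual fire | detector, burnt toast) = 0.043403 / 0.460897 ≈ 0.094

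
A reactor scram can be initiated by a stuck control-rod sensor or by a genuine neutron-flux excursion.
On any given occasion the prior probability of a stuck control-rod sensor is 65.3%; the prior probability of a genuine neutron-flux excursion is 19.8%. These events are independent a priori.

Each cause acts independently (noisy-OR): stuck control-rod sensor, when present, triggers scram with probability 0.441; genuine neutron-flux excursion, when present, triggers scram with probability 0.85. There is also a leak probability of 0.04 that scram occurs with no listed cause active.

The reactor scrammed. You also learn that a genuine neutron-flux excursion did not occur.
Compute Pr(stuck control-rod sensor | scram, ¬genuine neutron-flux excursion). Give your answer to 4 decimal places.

Under noisy-OR, P(scram | causes) = 1 − (1−0.04)·∏(1−qᵢ) over the active causes.
Sum P(scram|·) weighted by the priors over both values of stuck control-rod sensor:
  P(scram | ¬genuine neutron-flux excursion) = 0.04*0.347 + 0.46336*0.653
        = 0.013880 + 0.302574 = 0.316454
Configurations with stuck control-rod sensor contribute 0.302574, so
  P(stuck control-rod sensor | scram, ¬genuine neutron-flux excursion) = 0.302574 / 0.316454 ≈ 0.9561

Pr(stuck control-rod sensor | scram, ¬genuine neutron-flux excursion) ≈ 0.9561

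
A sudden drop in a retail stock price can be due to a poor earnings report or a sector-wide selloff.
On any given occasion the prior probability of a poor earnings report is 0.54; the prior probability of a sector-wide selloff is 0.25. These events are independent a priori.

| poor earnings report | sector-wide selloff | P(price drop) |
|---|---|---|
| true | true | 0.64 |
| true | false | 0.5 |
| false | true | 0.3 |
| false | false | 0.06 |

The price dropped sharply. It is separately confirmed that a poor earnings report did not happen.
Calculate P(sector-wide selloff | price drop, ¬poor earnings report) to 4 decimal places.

By total probability over both values of sector-wide selloff:
  P(price drop | ¬poor earnings report) = 0.06·0.75 + 0.3·0.25
        = 0.045000 + 0.075000 = 0.120000
Configurations with sector-wide selloff contribute 0.075000, so
  P(sector-wide selloff | price drop, ¬poor earnings report) = 0.075000 / 0.120000 ≈ 0.6250

P(sector-wide selloff | price drop, ¬poor earnings report) ≈ 0.6250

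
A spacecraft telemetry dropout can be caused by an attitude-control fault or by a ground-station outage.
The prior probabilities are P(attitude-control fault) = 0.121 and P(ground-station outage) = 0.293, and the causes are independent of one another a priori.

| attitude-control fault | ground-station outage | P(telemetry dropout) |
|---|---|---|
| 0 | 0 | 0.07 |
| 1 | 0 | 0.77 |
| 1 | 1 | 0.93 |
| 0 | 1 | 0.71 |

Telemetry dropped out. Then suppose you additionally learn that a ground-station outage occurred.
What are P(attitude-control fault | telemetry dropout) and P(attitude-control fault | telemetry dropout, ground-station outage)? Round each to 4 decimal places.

P(telemetry dropout) = 0.07×0.879×0.707 + 0.71×0.879×0.293 + 0.77×0.121×0.707 + 0.93×0.121×0.293 = 0.043502 + 0.182858 + 0.065871 + 0.032971 = 0.325202
Restricting to configurations with attitude-control fault present: 0.065871 + 0.032971 = 0.098842.
Hence the posterior is 0.098842/0.325202 ≈ 0.3039.

Now also conditioning on ground-station outage=true:
P(telemetry dropout | ground-station outage) = 0.71*0.879 + 0.93*0.121 = 0.624090 + 0.112530 = 0.736620
Restricting to configurations with attitude-control fault present: 0.93*0.121 = 0.112530.
P(attitude-control fault | telemetry dropout, ground-station outage) = 0.112530 / 0.736620 ≈ 0.1528

P(attitude-control fault | telemetry dropout) ≈ 0.3039; P(attitude-control fault | telemetry dropout, ground-station outage) ≈ 0.1528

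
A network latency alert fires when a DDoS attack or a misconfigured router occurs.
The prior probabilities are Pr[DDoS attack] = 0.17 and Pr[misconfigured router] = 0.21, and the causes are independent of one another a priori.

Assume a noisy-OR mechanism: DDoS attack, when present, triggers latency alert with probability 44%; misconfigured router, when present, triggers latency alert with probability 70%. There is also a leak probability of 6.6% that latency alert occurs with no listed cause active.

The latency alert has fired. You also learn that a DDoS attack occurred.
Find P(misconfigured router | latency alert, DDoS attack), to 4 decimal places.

P(misconfigured router | latency alert, DDoS attack) ≈ 0.3197

Under noisy-OR, P(latency alert | causes) = 1 − (1−0.066)·∏(1−qᵢ) over the active causes.
Sum P(latency alert|·) weighted by the priors over both values of misconfigured router:
  P(latency alert | DDoS attack) = 0.47696·0.79 + 0.843088·0.21
        = 0.376798 + 0.177048 = 0.553846
Configurations with misconfigured router contribute 0.177048, so
  P(misconfigured router | latency alert, DDoS attack) = 0.177048 / 0.553846 ≈ 0.3197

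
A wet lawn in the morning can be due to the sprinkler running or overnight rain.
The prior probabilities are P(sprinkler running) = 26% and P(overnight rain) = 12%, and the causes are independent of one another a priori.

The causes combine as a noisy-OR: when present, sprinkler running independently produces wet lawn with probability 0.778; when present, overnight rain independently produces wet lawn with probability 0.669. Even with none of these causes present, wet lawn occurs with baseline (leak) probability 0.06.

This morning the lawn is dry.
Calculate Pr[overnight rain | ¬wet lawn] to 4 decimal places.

Under noisy-OR, P(wet lawn | causes) = 1 − (1−0.06)·∏(1−qᵢ) over the active causes.
By total probability over the 4 (sprinkler running, overnight rain) configurations:
  P(¬wet lawn) = 0.94×0.74×0.88 + 0.31114×0.74×0.12 + 0.20868×0.26×0.88 + 0.069073×0.26×0.12
        = 0.612128 + 0.027629 + 0.047746 + 0.002155 = 0.689658
Configurations with overnight rain contribute 0.029784, so
  P(overnight rain | ¬wet lawn) = 0.029784 / 0.689658 ≈ 0.0432

Pr[overnight rain | ¬wet lawn] ≈ 0.0432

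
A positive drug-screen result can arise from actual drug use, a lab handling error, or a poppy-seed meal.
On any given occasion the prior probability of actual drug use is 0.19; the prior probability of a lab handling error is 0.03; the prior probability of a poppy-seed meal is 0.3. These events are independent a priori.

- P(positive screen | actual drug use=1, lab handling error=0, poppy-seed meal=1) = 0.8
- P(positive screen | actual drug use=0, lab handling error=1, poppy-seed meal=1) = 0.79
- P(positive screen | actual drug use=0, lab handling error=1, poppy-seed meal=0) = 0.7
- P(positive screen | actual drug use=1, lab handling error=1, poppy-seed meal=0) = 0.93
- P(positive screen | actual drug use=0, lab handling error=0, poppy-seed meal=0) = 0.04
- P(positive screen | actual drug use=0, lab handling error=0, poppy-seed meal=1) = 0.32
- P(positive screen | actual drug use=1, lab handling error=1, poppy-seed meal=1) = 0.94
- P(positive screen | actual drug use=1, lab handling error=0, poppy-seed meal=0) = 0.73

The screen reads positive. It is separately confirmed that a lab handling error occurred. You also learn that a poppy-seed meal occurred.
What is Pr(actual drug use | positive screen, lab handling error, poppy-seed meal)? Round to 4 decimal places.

Pr(actual drug use | positive screen, lab handling error, poppy-seed meal) ≈ 0.2182

By total probability over both values of actual drug use:
  P(positive screen | lab handling error, poppy-seed meal) = 0.79×0.81 + 0.94×0.19
        = 0.639900 + 0.178600 = 0.818500
Keeping only the actual drug use-present terms gives 0.178600, so
  P(actual drug use | positive screen, lab handling error, poppy-seed meal) = 0.178600 / 0.818500 ≈ 0.2182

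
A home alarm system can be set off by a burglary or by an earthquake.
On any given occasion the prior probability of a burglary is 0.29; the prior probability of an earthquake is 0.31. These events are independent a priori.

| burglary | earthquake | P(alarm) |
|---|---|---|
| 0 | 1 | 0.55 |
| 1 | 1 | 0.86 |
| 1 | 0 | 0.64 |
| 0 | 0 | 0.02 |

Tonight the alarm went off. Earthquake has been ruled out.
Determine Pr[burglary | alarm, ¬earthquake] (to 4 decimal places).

Pr[burglary | alarm, ¬earthquake] ≈ 0.9289

Enumerate both values of burglary and weight by the priors:
  P(alarm | ¬earthquake) = 0.02*0.71 + 0.64*0.29
        = 0.014200 + 0.185600 = 0.199800
Configurations with burglary contribute 0.185600, so
  P(burglary | alarm, ¬earthquake) = 0.185600 / 0.199800 ≈ 0.9289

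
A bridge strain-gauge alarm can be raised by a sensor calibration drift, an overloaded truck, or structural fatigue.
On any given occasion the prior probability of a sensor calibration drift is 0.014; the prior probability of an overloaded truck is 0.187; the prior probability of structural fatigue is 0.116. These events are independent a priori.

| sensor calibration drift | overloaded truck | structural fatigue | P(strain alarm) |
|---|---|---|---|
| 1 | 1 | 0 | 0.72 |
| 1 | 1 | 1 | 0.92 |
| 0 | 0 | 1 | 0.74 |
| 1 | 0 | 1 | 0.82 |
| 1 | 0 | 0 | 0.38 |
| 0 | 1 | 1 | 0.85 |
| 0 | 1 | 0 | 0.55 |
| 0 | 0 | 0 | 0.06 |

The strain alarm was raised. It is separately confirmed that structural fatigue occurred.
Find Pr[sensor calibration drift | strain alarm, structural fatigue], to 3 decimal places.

Pr[sensor calibration drift | strain alarm, structural fatigue] ≈ 0.015

Weight on sensor calibration drift=true, given the evidence: 0.009333 + 0.002409 = 0.011742
The normalizing constant is 0.74·0.986·0.813 + 0.85·0.986·0.187 + 0.82·0.014·0.813 + 0.92·0.014·0.187 = 0.761664
P(sensor calibration drift | strain alarm, structural fatigue) = 0.011742/0.761664 ≈ 0.015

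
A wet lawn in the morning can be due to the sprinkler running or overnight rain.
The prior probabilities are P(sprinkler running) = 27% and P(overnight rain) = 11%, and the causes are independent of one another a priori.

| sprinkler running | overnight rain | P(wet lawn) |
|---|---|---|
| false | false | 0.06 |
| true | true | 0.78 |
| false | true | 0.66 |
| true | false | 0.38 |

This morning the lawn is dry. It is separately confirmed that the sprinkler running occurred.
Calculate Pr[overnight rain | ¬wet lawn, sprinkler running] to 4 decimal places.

Pr[overnight rain | ¬wet lawn, sprinkler running] ≈ 0.0420

Numerator (weight on configurations with overnight rain): 0.22*0.11 = 0.024200
Normalizer over all consistent configurations: 0.62*0.89 + 0.22*0.11 = 0.576000
P(overnight rain | ¬wet lawn, sprinkler running) = 0.024200/0.576000 ≈ 0.0420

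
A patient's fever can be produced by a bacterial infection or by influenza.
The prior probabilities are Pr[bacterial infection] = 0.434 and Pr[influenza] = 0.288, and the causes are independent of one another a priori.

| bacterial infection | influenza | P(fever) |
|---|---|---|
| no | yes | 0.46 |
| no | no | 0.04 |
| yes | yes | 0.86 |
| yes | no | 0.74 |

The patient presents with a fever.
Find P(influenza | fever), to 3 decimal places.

Sum P(fever|·) weighted by the priors over the 4 (bacterial infection, influenza) configurations:
  P(fever) = 0.04·0.566·0.712 + 0.46·0.566·0.288 + 0.74·0.434·0.712 + 0.86·0.434·0.288
        = 0.016120 + 0.074984 + 0.228666 + 0.107493 = 0.427263
Keeping only the influenza-present terms gives 0.182477, so
  P(influenza | fever) = 0.182477 / 0.427263 ≈ 0.427

P(influenza | fever) ≈ 0.427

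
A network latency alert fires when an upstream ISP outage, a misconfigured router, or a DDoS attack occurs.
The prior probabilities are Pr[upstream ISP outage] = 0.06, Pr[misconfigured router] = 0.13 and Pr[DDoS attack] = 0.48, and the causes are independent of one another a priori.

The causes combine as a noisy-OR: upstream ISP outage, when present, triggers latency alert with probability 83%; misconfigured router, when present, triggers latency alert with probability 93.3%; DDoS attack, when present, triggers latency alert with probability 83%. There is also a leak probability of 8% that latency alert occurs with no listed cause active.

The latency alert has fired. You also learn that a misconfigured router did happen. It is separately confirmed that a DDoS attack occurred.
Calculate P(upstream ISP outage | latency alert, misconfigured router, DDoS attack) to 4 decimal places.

Under noisy-OR, P(latency alert | causes) = 1 − (1−0.08)·∏(1−qᵢ) over the active causes.
Sum P(latency alert|·) weighted by the priors over both values of upstream ISP outage:
  P(latency alert | misconfigured router, DDoS attack) = 0.989521·0.94 + 0.998219·0.06
        = 0.930150 + 0.059893 = 0.990043
Keeping only the upstream ISP outage-present terms gives 0.059893, so
  P(upstream ISP outage | latency alert, misconfigured router, DDoS attack) = 0.059893 / 0.990043 ≈ 0.0605

P(upstream ISP outage | latency alert, misconfigured router, DDoS attack) ≈ 0.0605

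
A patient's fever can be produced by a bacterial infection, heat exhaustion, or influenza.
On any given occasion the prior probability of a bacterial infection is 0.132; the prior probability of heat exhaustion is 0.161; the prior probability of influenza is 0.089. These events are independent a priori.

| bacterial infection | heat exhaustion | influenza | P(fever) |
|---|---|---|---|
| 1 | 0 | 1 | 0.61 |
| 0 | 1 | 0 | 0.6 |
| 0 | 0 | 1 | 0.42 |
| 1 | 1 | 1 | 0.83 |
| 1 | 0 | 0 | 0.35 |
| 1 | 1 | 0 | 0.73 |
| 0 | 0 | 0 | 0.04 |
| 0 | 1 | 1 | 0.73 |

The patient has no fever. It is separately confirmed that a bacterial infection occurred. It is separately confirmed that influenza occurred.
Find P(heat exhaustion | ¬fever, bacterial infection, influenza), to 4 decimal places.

For the numerator, keep only heat exhaustion=true terms: 0.17*0.161 = 0.027370
Denominator P(¬fever | bacterial infection, influenza): 0.39*0.839 + 0.17*0.161 = 0.354580
Posterior = 0.027370 / 0.354580 ≈ 0.0772

P(heat exhaustion | ¬fever, bacterial infection, influenza) ≈ 0.0772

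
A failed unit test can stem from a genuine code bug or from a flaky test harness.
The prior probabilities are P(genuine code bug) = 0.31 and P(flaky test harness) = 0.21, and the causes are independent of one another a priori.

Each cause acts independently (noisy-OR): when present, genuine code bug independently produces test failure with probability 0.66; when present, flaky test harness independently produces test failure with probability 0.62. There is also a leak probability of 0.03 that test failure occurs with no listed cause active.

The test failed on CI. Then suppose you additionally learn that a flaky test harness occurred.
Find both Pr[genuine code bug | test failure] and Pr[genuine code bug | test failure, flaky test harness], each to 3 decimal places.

Under noisy-OR, P(test failure | causes) = 1 − (1−0.03)·∏(1−qᵢ) over the active causes.
Enumerate the 4 (genuine code bug, flaky test harness) configurations and weight by the priors:
  P(test failure) = 0.03×0.69×0.79 + 0.6314×0.69×0.21 + 0.6702×0.31×0.79 + 0.874676×0.31×0.21
        = 0.016353 + 0.091490 + 0.164132 + 0.056941 = 0.328916
Keeping only the genuine code bug-present terms gives 0.221073, so
  P(genuine code bug | test failure) = 0.221073 / 0.328916 ≈ 0.672

Now also conditioning on flaky test harness=true:
P(test failure | flaky test harness) = 0.6314*0.69 + 0.874676*0.31 = 0.435666 + 0.271150 = 0.706816
Restricting to configurations with genuine code bug present: 0.874676*0.31 = 0.271150.
P(genuine code bug | test failure, flaky test harness) = 0.271150 / 0.706816 ≈ 0.384

Pr[genuine code bug | test failure] ≈ 0.672; Pr[genuine code bug | test failure, flaky test harness] ≈ 0.384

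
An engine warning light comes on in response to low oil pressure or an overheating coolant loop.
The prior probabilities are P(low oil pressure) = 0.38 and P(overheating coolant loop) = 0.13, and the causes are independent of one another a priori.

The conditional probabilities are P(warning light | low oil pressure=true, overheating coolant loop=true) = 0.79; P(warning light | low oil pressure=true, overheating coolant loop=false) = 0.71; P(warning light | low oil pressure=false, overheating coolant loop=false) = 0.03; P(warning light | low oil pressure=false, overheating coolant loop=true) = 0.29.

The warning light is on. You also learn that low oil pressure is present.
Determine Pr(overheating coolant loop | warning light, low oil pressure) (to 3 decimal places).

Pr(overheating coolant loop | warning light, low oil pressure) ≈ 0.143

P(warning light | low oil pressure) = 0.71·0.87 + 0.79·0.13 = 0.617700 + 0.102700 = 0.720400
Of this, 0.102700 comes from 0.79·0.13 (the overheating coolant loop=true cases).
P(overheating coolant loop | warning light, low oil pressure) = 0.102700 / 0.720400 ≈ 0.143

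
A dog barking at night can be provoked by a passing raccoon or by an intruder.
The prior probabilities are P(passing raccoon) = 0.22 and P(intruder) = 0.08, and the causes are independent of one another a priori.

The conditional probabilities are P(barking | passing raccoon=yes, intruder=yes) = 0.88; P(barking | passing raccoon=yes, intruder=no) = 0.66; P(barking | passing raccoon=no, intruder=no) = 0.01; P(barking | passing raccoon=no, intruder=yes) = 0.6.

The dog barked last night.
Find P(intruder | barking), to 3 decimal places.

Sum P(barking|·) weighted by the priors over the 4 (passing raccoon, intruder) configurations:
  P(barking) = 0.01·0.78·0.92 + 0.6·0.78·0.08 + 0.66·0.22·0.92 + 0.88·0.22·0.08
        = 0.007176 + 0.037440 + 0.133584 + 0.015488 = 0.193688
Keeping only the intruder-present terms gives 0.052928, so
  P(intruder | barking) = 0.052928 / 0.193688 ≈ 0.273

P(intruder | barking) ≈ 0.273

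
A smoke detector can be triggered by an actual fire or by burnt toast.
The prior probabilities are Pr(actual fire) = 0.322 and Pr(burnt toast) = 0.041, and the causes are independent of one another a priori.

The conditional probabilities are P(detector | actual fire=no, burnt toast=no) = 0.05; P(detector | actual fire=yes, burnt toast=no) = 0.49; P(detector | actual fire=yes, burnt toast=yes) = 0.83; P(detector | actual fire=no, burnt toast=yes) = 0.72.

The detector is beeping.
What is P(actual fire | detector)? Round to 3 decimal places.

By total probability over the 4 (actual fire, burnt toast) configurations:
  P(detector) = 0.05×0.678×0.959 + 0.72×0.678×0.041 + 0.49×0.322×0.959 + 0.83×0.322×0.041
        = 0.032510 + 0.020015 + 0.151311 + 0.010958 = 0.214794
Keeping only the actual fire-present terms gives 0.162269, so
  P(actual fire | detector) = 0.162269 / 0.214794 ≈ 0.755

P(actual fire | detector) ≈ 0.755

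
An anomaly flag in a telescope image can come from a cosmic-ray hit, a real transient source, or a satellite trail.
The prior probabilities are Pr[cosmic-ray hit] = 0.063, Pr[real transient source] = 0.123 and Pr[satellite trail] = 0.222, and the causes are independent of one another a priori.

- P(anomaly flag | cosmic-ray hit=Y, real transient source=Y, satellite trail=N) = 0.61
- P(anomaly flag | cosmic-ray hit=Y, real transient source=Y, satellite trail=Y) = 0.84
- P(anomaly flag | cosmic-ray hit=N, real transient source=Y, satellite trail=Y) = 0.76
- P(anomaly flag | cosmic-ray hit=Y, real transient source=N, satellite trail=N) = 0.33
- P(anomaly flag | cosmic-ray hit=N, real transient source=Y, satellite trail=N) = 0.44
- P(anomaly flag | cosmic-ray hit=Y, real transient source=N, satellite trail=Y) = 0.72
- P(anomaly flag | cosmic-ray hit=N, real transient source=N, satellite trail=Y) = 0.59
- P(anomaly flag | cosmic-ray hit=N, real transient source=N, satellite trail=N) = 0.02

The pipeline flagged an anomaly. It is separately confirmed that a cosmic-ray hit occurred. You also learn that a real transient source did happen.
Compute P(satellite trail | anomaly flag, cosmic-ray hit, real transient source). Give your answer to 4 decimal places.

P(anomaly flag | cosmic-ray hit, real transient source) = 0.61×0.778 + 0.84×0.222 = 0.474580 + 0.186480 = 0.661060
Of this, 0.186480 comes from 0.84×0.222 (the satellite trail=true cases).
Hence the posterior is 0.186480/0.661060 ≈ 0.2821.

P(satellite trail | anomaly flag, cosmic-ray hit, real transient source) ≈ 0.2821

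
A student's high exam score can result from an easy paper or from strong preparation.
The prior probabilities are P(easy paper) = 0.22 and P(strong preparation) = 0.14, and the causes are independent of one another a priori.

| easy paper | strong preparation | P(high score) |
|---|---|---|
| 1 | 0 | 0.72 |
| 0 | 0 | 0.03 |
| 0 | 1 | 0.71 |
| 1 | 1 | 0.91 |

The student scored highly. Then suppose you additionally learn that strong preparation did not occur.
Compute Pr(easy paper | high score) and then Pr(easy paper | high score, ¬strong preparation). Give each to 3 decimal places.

P(high score) = 0.03*0.78*0.86 + 0.71*0.78*0.14 + 0.72*0.22*0.86 + 0.91*0.22*0.14 = 0.020124 + 0.077532 + 0.136224 + 0.028028 = 0.261908
Of this, 0.164252 comes from 0.136224 + 0.028028 (the easy paper=true cases).
So P(easy paper | high score) = 0.164252/0.261908 ≈ 0.627.

Now also conditioning on strong preparation≠true:
Weight on easy paper=true, given the evidence: 0.72·0.22 = 0.158400
The normalizing constant is 0.03·0.78 + 0.72·0.22 = 0.181800
Posterior = 0.158400 / 0.181800 ≈ 0.871

Pr(easy paper | high score) ≈ 0.627; Pr(easy paper | high score, ¬strong preparation) ≈ 0.871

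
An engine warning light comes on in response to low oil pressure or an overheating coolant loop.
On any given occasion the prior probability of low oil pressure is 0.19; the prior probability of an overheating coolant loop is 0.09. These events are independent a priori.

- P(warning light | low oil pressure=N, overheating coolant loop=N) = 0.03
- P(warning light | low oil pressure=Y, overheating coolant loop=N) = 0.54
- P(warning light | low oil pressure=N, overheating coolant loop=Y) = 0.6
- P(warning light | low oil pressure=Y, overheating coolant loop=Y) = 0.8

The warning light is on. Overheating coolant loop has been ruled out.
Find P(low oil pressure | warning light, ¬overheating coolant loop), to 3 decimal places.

Weight on low oil pressure=true, given the evidence: 0.54·0.19 = 0.102600
Denominator P(warning light | ¬overheating coolant loop): 0.03·0.81 + 0.54·0.19 = 0.126900
Posterior = 0.102600 / 0.126900 ≈ 0.809

P(low oil pressure | warning light, ¬overheating coolant loop) ≈ 0.809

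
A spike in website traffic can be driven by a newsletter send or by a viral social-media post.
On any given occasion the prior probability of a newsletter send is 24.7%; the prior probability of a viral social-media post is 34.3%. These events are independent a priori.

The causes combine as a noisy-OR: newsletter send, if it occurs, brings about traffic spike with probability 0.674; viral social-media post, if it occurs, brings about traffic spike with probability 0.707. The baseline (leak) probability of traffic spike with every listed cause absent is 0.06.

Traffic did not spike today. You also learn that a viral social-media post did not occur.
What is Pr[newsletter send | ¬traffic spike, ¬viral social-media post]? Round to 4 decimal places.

Under noisy-OR, P(traffic spike | causes) = 1 − (1−0.06)·∏(1−qᵢ) over the active causes.
Sum P(¬traffic spike|·) weighted by the priors over both values of newsletter send:
  P(¬traffic spike | ¬viral social-media post) = 0.94·0.753 + 0.30644·0.247
        = 0.707820 + 0.075691 = 0.783511
Configurations with newsletter send contribute 0.075691, so
  P(newsletter send | ¬traffic spike, ¬viral social-media post) = 0.075691 / 0.783511 ≈ 0.0966

Pr[newsletter send | ¬traffic spike, ¬viral social-media post] ≈ 0.0966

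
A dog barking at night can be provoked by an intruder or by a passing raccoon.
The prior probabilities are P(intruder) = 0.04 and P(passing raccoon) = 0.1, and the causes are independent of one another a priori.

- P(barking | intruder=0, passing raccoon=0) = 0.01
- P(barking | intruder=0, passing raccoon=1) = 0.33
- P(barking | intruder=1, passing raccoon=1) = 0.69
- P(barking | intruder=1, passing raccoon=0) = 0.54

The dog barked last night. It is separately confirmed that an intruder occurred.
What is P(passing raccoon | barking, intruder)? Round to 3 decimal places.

P(passing raccoon | barking, intruder) ≈ 0.124

P(barking | intruder) = 0.54·0.9 + 0.69·0.1 = 0.486000 + 0.069000 = 0.555000
Restricting to configurations with passing raccoon present: 0.69·0.1 = 0.069000.
So P(passing raccoon | barking, intruder) = 0.069000/0.555000 ≈ 0.124.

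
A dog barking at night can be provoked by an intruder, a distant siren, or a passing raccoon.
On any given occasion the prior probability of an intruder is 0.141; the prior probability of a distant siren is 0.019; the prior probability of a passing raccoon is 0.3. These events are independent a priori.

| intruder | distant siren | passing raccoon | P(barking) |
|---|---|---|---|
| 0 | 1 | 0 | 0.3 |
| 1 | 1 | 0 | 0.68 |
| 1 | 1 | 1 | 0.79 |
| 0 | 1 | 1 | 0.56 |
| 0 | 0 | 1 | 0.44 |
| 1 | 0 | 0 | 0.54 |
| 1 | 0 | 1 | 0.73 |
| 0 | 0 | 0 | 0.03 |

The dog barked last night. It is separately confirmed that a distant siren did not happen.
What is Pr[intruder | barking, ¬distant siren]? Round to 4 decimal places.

Pr[intruder | barking, ¬distant siren] ≈ 0.3904

P(barking | ¬distant siren) = 0.03*0.859*0.7 + 0.44*0.859*0.3 + 0.54*0.141*0.7 + 0.73*0.141*0.3 = 0.018039 + 0.113388 + 0.053298 + 0.030879 = 0.215604
Restricting to configurations with intruder present: 0.053298 + 0.030879 = 0.084177.
P(intruder | barking, ¬distant siren) = 0.084177 / 0.215604 ≈ 0.3904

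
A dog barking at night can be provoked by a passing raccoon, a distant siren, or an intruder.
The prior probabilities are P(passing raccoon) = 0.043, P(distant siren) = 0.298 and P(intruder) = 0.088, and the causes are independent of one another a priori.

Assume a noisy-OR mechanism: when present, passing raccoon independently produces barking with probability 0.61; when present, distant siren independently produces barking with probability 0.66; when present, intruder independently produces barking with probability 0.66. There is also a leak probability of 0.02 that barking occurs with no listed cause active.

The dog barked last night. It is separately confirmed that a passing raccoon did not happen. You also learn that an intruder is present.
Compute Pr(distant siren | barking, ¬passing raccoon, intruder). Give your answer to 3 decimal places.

Under noisy-OR, P(barking | causes) = 1 − (1−0.02)·∏(1−qᵢ) over the active causes.
Numerator (weight on configurations with distant siren): 0.886712*0.298 = 0.264240
Denominator P(barking | ¬passing raccoon, intruder): 0.6668*0.702 + 0.886712*0.298 = 0.732334
Posterior = 0.264240 / 0.732334 ≈ 0.361

Pr(distant siren | barking, ¬passing raccoon, intruder) ≈ 0.361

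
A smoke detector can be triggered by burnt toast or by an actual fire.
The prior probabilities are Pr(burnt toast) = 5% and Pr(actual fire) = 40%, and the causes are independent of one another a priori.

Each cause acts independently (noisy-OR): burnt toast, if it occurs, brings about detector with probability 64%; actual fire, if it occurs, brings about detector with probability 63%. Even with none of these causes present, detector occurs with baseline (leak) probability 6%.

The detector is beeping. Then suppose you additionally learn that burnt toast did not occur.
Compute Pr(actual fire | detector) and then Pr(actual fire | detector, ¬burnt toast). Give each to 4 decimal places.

Pr(actual fire | detector) ≈ 0.8308; Pr(actual fire | detector, ¬burnt toast) ≈ 0.8787

Under noisy-OR, P(detector | causes) = 1 − (1−0.06)·∏(1−qᵢ) over the active causes.
Numerator (weight on configurations with actual fire): 0.247836 + 0.017496 = 0.265332
Normalizer over all consistent configurations: 0.06·0.95·0.6 + 0.6522·0.95·0.4 + 0.6616·0.05·0.6 + 0.874792·0.05·0.4 = 0.319380
P(actual fire | detector) = 0.265332/0.319380 ≈ 0.8308

Now also conditioning on burnt toast≠true:
Enumerate both values of actual fire and weight by the priors:
  P(detector | ¬burnt toast) = 0.06·0.6 + 0.6522·0.4
        = 0.036000 + 0.260880 = 0.296880
The terms with actual fire present sum to 0.260880, so
  P(actual fire | detector, ¬burnt toast) = 0.260880 / 0.296880 ≈ 0.8787
Ruling out burnt toast raises the posterior on actual fire — the flip side of explaining away.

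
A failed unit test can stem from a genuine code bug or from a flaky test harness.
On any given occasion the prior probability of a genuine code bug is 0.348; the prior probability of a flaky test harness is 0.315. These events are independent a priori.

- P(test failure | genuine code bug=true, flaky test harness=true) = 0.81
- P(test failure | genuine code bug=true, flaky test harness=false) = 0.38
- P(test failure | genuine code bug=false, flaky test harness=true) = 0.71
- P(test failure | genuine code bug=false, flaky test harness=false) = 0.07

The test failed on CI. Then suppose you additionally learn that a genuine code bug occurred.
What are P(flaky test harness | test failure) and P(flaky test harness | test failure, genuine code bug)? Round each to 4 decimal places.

By total probability over the 4 (genuine code bug, flaky test harness) configurations:
  P(test failure) = 0.07×0.652×0.685 + 0.71×0.652×0.315 + 0.38×0.348×0.685 + 0.81×0.348×0.315
        = 0.031263 + 0.145820 + 0.090584 + 0.088792 = 0.356459
The terms with flaky test harness present sum to 0.234612, so
  P(flaky test harness | test failure) = 0.234612 / 0.356459 ≈ 0.6582

Now also conditioning on genuine code bug=true:
Sum P(test failure|·) weighted by the priors over both values of flaky test harness:
  P(test failure | genuine code bug) = 0.38*0.685 + 0.81*0.315
        = 0.260300 + 0.255150 = 0.515450
The terms with flaky test harness present sum to 0.255150, so
  P(flaky test harness | test failure, genuine code bug) = 0.255150 / 0.515450 ≈ 0.4950

P(flaky test harness | test failure) ≈ 0.6582; P(flaky test harness | test failure, genuine code bug) ≈ 0.4950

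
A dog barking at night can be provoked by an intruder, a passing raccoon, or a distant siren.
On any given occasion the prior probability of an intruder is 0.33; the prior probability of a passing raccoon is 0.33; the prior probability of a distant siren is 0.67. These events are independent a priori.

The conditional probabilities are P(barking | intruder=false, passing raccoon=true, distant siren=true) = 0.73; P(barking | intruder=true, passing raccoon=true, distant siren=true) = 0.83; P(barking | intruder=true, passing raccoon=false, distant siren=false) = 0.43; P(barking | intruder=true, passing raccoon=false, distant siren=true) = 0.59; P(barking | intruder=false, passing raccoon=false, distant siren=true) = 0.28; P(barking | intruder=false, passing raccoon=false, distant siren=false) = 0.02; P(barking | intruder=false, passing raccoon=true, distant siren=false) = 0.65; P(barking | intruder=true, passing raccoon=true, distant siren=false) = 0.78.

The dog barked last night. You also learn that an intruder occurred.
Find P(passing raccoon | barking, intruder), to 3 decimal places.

P(passing raccoon | barking, intruder) ≈ 0.427

Weight on passing raccoon=true, given the evidence: 0.084942 + 0.183513 = 0.268455
Normalizer over all consistent configurations: 0.43·0.67·0.33 + 0.59·0.67·0.67 + 0.78·0.33·0.33 + 0.83·0.33·0.67 = 0.628379
Posterior = 0.268455 / 0.628379 ≈ 0.427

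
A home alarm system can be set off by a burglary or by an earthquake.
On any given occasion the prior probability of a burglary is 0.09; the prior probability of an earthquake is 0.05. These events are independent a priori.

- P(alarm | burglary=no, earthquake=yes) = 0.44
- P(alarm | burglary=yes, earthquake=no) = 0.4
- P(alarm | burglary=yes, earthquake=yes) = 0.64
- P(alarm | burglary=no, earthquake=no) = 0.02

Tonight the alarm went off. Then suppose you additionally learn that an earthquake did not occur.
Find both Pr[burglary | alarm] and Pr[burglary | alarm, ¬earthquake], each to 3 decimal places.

Enumerate the 4 (burglary, earthquake) configurations and weight by the priors:
  P(alarm) = 0.02*0.91*0.95 + 0.44*0.91*0.05 + 0.4*0.09*0.95 + 0.64*0.09*0.05
        = 0.017290 + 0.020020 + 0.034200 + 0.002880 = 0.074390
Configurations with burglary contribute 0.037080, so
  P(burglary | alarm) = 0.037080 / 0.074390 ≈ 0.498

With the extra evidence:
Enumerate both values of burglary and weight by the priors:
  P(alarm | ¬earthquake) = 0.02·0.91 + 0.4·0.09
        = 0.018200 + 0.036000 = 0.054200
Configurations with burglary contribute 0.036000, so
  P(burglary | alarm, ¬earthquake) = 0.036000 / 0.054200 ≈ 0.664

Pr[burglary | alarm] ≈ 0.498; Pr[burglary | alarm, ¬earthquake] ≈ 0.664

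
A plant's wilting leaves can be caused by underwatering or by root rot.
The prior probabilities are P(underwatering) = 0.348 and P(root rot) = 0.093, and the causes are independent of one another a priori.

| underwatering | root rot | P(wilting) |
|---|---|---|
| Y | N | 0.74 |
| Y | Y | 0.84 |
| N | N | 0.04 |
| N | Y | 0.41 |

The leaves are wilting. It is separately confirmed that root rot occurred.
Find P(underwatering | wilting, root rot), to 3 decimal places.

P(underwatering | wilting, root rot) ≈ 0.522

Enumerate both values of underwatering and weight by the priors:
  P(wilting | root rot) = 0.41·0.652 + 0.84·0.348
        = 0.267320 + 0.292320 = 0.559640
The terms with underwatering present sum to 0.292320, so
  P(underwatering | wilting, root rot) = 0.292320 / 0.559640 ≈ 0.522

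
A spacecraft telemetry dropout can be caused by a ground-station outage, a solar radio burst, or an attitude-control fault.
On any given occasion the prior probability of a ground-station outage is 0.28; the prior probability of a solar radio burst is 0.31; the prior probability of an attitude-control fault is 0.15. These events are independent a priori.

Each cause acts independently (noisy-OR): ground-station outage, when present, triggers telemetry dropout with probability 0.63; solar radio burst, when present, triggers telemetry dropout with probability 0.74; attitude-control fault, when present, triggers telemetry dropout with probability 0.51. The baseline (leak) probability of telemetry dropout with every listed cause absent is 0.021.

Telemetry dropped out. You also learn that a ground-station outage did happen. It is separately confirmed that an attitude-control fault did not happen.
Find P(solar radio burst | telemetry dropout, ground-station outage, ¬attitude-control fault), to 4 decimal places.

Under noisy-OR, P(telemetry dropout | causes) = 1 − (1−0.021)·∏(1−qᵢ) over the active causes.
Weight on solar radio burst=true, given the evidence: 0.90582×0.31 = 0.280804
Denominator P(telemetry dropout | ground-station outage, ¬attitude-control fault): 0.63777×0.69 + 0.90582×0.31 = 0.720865
Posterior = 0.280804 / 0.720865 ≈ 0.3895

P(solar radio burst | telemetry dropout, ground-station outage, ¬attitude-control fault) ≈ 0.3895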